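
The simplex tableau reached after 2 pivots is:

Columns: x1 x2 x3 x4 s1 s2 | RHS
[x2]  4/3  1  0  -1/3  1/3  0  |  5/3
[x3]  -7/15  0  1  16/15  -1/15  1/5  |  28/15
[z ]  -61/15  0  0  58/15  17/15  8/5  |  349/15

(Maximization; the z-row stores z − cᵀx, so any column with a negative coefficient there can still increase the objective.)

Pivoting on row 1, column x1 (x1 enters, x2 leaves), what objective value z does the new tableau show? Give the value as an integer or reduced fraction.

567/20

Minimum ratio for x1: (5/3)/(4/3) = 5/4.
z changes by −(z-row coeff of x1)·ratio = −(-61/15)·(5/4) = 61/12.
New z = 349/15 + (61/12) = 567/20.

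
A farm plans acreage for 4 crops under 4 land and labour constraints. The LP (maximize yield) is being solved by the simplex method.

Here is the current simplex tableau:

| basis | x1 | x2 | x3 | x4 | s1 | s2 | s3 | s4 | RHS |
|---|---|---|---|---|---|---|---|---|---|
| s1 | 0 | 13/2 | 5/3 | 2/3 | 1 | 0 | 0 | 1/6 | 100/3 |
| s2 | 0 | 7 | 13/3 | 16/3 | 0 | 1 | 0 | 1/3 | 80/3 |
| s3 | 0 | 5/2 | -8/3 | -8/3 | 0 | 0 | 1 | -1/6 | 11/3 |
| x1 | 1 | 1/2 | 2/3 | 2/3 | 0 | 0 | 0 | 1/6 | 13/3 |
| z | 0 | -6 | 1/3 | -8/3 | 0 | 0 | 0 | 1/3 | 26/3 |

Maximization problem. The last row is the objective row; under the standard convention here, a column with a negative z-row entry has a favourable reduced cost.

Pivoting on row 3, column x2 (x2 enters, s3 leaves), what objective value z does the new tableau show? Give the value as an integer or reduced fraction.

Minimum ratio for x2: (11/3)/(5/2) = 22/15.
z changes by −(z-row coeff of x2)·ratio = −(-6)·(22/15) = 44/5.
New z = 26/3 + (44/5) = 262/15.

262/15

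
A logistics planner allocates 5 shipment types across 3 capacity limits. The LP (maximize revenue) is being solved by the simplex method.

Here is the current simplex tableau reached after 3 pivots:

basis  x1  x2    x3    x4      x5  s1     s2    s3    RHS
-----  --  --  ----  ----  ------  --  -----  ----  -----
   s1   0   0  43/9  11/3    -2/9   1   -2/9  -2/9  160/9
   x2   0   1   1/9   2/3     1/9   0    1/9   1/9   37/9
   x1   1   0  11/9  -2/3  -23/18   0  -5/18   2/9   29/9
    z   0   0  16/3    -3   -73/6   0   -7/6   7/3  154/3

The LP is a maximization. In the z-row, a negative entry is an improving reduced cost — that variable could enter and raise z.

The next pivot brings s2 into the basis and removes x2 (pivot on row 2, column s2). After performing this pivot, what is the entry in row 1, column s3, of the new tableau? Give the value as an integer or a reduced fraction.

0

Pivot element is row 2, column s2: 1/9.
Normalize row 2: new (row 2, s3) = (1/9)/(1/9) = 1.
row 1 ← row 1 − (-2/9)·(new row 2): -2/9 − (-2/9)·1 = 0.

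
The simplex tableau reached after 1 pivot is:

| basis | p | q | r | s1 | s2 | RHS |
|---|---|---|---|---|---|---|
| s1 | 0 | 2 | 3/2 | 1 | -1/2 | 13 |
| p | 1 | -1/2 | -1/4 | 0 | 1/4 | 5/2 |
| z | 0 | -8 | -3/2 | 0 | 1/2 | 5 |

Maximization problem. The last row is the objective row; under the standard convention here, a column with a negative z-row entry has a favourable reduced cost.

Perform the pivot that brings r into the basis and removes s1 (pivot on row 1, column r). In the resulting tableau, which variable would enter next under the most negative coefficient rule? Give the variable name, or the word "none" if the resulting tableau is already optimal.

Pivot element 3/2. New z-row = old z-row − (-3/2)·(row 1/(3/2)).
Updated z-row coefficients: p: 0, q: -6, r: 0, s1: 1, s2: 0.
The most negative is -6 in column q, so q would enter next.

q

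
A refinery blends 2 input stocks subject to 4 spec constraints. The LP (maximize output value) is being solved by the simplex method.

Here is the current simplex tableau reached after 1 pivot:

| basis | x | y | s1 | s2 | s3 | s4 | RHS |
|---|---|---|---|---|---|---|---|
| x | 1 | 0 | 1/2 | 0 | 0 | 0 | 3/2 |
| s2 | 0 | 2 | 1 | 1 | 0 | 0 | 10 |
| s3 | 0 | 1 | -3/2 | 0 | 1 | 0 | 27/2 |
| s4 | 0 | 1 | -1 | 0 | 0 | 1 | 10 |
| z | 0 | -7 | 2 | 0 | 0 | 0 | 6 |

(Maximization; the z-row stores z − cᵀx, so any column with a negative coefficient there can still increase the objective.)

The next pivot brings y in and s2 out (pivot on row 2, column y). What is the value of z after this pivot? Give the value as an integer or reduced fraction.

41

Minimum ratio for y: 10/2 = 5.
z changes by −(z-row coeff of y)·ratio = −(-7)·5 = 35.
New z = 6 + 35 = 41.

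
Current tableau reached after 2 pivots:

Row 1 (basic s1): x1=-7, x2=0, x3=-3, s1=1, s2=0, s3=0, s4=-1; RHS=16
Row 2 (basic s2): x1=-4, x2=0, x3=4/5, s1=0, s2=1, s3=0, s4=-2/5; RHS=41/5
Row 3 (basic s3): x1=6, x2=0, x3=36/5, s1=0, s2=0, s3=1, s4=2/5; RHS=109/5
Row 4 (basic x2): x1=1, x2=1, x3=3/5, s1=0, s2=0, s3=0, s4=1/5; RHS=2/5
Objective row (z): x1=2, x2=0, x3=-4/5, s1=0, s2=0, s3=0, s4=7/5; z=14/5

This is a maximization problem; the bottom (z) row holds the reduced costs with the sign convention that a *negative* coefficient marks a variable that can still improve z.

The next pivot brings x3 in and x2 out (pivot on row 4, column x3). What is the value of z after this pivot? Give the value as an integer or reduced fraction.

Minimum ratio for x3: (2/5)/(3/5) = 2/3.
z changes by −(z-row coeff of x3)·ratio = −(-4/5)·(2/3) = 8/15.
New z = 14/5 + (8/15) = 10/3.

10/3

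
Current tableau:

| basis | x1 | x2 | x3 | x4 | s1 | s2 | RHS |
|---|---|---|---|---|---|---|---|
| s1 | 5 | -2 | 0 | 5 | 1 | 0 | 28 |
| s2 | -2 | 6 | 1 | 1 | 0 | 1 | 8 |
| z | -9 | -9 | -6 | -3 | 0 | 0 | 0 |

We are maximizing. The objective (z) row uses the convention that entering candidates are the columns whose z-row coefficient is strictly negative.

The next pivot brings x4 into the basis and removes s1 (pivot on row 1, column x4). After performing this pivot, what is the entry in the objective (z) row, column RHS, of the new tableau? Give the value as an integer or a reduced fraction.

84/5

Pivot element is row 1, column x4: 5.
Normalize row 1: new (row 1, RHS) = 28/5 = 28/5.
z-row ← z-row − (-3)·(new row 1): 0 − (-3)·(28/5) = 84/5.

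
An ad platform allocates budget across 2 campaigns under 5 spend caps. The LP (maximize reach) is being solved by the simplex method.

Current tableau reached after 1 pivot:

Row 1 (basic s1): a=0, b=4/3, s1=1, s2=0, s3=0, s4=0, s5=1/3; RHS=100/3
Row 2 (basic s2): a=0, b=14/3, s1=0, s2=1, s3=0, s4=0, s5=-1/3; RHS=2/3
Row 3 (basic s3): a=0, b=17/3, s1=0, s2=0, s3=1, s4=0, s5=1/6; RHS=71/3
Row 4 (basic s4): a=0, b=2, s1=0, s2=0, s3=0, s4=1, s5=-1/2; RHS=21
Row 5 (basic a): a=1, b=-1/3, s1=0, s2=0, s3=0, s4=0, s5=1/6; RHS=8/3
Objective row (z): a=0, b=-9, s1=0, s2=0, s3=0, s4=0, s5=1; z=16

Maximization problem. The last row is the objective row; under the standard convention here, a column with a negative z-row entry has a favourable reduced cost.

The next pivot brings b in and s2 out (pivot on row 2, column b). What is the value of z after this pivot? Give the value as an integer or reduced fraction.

121/7

Minimum ratio for b: (2/3)/(14/3) = 1/7.
z changes by −(z-row coeff of b)·ratio = −(-9)·(1/7) = 9/7.
New z = 16 + (9/7) = 121/7.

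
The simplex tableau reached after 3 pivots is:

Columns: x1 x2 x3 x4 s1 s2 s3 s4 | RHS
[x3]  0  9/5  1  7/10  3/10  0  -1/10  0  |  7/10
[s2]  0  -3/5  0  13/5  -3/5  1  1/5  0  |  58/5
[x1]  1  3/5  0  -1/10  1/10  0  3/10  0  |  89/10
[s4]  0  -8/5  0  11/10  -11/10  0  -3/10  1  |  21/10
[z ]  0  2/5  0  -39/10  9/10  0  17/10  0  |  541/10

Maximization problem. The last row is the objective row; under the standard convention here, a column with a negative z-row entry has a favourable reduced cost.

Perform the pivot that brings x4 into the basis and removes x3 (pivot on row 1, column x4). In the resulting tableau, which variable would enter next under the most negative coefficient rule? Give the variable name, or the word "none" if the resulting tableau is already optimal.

none

Pivot element 7/10. New z-row = old z-row − (-39/10)·(row 1/(7/10)).
Updated z-row coefficients: x1: 0, x2: 73/7, x3: 39/7, x4: 0, s1: 18/7, s2: 0, s3: 8/7, s4: 0.
No coefficient is strictly negative; the tableau after this pivot is optimal.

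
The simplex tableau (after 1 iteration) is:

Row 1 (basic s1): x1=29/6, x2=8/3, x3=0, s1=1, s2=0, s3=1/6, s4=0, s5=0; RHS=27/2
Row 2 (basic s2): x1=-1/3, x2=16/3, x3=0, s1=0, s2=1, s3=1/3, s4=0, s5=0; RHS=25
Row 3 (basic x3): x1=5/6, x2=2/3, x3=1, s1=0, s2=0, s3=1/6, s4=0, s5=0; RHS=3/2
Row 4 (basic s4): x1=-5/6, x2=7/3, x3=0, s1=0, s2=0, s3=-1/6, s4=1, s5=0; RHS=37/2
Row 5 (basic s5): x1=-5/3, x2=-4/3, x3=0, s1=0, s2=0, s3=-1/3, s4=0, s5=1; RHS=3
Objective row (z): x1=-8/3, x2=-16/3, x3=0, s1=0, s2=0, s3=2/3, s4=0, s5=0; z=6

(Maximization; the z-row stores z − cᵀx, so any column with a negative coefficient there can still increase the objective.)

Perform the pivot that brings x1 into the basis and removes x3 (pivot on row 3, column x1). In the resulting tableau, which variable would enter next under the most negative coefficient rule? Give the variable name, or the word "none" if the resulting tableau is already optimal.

Pivot element 5/6. New z-row = old z-row − (-8/3)·(row 3/(5/6)).
Updated z-row coefficients: x1: 0, x2: -16/5, x3: 16/5, s1: 0, s2: 0, s3: 6/5, s4: 0, s5: 0.
The most negative is -16/5 in column x2, so x2 would enter next.

x2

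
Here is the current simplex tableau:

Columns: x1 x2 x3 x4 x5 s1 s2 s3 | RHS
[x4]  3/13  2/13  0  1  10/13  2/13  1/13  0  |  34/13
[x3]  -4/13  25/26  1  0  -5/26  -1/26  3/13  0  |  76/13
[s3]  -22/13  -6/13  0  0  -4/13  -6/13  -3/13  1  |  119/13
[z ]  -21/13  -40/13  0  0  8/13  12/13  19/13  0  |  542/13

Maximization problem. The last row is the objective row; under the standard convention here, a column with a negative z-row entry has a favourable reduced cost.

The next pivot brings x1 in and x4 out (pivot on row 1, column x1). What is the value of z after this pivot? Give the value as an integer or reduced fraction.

60

Minimum ratio for x1: (34/13)/(3/13) = 34/3.
z changes by −(z-row coeff of x1)·ratio = −(-21/13)·(34/3) = 238/13.
New z = 542/13 + (238/13) = 60.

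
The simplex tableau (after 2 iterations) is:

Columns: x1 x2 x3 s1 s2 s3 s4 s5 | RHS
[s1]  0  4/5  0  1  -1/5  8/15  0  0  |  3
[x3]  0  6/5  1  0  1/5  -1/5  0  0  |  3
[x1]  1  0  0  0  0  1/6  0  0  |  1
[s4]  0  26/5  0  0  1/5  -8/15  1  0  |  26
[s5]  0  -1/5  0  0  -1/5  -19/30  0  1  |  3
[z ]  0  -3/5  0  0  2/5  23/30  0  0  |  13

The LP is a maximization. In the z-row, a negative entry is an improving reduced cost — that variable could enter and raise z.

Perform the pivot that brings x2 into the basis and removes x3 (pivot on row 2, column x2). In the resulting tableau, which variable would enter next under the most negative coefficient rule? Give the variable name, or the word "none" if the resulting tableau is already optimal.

none

Pivot element 6/5. New z-row = old z-row − (-3/5)·(row 2/(6/5)).
Updated z-row coefficients: x1: 0, x2: 0, x3: 1/2, s1: 0, s2: 1/2, s3: 2/3, s4: 0, s5: 0.
No coefficient is strictly negative; the tableau after this pivot is optimal.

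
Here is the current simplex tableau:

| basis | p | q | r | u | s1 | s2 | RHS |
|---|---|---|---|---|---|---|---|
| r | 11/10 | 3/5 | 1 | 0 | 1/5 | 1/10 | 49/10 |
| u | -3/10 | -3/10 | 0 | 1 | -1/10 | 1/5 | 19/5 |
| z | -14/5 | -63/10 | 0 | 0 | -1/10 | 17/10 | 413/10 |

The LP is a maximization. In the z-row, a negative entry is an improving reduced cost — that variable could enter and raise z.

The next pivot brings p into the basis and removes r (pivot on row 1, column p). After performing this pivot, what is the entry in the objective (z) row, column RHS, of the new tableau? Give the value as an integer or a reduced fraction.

1183/22

Pivot element is row 1, column p: 11/10.
Normalize row 1: new (row 1, RHS) = (49/10)/(11/10) = 49/11.
z-row ← z-row − (-14/5)·(new row 1): 413/10 − (-14/5)·(49/11) = 1183/22.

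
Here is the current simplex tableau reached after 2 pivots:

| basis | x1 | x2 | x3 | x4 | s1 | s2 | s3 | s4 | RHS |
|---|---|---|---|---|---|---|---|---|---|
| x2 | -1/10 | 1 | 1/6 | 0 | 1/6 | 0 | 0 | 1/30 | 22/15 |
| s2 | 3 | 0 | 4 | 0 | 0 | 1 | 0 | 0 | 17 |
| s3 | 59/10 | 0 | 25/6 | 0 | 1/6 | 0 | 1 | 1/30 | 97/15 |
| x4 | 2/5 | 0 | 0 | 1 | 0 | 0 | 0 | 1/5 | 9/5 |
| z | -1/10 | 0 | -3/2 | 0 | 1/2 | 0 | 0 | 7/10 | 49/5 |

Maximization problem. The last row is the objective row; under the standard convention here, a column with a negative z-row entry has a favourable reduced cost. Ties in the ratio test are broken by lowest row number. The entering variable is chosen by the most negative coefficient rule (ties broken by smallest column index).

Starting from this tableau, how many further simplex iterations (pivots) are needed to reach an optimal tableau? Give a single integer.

1

pivot: x3 in, s3 out → z = 1516/125
No improving column remains; optimal.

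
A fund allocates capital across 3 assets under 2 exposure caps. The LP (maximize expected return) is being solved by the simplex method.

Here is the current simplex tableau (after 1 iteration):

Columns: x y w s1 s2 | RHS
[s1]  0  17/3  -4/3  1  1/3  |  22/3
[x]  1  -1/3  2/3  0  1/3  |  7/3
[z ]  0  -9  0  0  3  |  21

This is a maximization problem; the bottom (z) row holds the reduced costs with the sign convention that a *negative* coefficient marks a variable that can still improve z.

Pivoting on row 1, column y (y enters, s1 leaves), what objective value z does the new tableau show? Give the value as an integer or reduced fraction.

555/17

Minimum ratio for y: (22/3)/(17/3) = 22/17.
z changes by −(z-row coeff of y)·ratio = −(-9)·(22/17) = 198/17.
New z = 21 + (198/17) = 555/17.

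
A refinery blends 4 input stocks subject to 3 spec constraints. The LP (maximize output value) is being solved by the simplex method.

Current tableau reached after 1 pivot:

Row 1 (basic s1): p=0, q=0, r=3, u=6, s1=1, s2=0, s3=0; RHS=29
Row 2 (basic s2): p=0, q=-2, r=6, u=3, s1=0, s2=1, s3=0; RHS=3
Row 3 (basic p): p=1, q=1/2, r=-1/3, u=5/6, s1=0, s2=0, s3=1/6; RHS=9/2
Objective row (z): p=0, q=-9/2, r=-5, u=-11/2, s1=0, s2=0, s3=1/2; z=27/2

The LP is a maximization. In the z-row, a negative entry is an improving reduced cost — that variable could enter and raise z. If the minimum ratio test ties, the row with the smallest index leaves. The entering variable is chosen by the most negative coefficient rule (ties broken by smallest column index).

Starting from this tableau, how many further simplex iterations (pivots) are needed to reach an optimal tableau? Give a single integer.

3

pivot: u in, s2 out → z = 19
pivot: q in, p out → z = 900/19
pivot: r in, u out → z = 90
No improving column remains; optimal.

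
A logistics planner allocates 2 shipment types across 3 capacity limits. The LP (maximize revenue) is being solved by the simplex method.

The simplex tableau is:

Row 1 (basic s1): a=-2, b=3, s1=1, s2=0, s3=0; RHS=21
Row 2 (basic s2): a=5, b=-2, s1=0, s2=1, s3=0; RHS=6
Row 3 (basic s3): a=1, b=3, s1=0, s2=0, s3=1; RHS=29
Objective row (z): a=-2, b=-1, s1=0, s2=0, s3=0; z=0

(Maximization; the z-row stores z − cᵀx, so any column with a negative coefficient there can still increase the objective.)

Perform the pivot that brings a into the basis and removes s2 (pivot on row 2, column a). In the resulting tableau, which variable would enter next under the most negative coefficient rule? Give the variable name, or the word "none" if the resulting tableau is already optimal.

Pivot element 5. New z-row = old z-row − (-2)·(row 2/5).
Updated z-row coefficients: a: 0, b: -9/5, s1: 0, s2: 2/5, s3: 0.
The most negative is -9/5 in column b, so b would enter next.

b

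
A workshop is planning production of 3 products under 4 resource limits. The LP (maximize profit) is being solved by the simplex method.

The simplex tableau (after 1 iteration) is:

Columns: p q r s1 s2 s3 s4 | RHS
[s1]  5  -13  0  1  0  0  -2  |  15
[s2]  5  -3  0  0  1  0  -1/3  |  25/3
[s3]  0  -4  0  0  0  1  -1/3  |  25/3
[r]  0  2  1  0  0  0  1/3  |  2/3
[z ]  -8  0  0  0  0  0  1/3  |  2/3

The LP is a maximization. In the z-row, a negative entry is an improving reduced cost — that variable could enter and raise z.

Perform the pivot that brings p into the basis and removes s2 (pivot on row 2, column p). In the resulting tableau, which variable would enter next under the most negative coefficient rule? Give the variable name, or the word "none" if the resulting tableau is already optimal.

Pivot element 5. New z-row = old z-row − (-8)·(row 2/5).
Updated z-row coefficients: p: 0, q: -24/5, r: 0, s1: 0, s2: 8/5, s3: 0, s4: -1/5.
The most negative is -24/5 in column q, so q would enter next.

q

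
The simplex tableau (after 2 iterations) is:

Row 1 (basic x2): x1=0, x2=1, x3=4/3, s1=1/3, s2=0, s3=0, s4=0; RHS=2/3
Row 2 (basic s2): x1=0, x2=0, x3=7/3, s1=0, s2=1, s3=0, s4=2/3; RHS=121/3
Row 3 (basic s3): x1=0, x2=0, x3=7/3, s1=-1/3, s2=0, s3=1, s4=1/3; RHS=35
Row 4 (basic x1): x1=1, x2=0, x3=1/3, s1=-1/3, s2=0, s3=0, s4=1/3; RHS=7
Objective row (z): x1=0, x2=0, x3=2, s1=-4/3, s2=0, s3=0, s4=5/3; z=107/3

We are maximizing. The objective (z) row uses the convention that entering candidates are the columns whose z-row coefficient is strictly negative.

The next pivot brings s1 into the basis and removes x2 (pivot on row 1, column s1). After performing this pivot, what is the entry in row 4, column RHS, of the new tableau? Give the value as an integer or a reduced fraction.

Pivot element is row 1, column s1: 1/3.
Normalize row 1: new (row 1, RHS) = (2/3)/(1/3) = 2.
row 4 ← row 4 − (-1/3)·(new row 1): 7 − (-1/3)·2 = 23/3.

23/3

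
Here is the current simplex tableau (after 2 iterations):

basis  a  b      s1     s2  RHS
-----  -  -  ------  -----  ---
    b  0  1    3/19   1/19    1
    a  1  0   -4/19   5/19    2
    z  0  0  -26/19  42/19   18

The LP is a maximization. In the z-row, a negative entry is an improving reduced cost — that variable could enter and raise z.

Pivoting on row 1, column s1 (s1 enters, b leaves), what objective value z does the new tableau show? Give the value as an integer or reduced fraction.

80/3

Minimum ratio for s1: 1/(3/19) = 19/3.
z changes by −(z-row coeff of s1)·ratio = −(-26/19)·(19/3) = 26/3.
New z = 18 + (26/3) = 80/3.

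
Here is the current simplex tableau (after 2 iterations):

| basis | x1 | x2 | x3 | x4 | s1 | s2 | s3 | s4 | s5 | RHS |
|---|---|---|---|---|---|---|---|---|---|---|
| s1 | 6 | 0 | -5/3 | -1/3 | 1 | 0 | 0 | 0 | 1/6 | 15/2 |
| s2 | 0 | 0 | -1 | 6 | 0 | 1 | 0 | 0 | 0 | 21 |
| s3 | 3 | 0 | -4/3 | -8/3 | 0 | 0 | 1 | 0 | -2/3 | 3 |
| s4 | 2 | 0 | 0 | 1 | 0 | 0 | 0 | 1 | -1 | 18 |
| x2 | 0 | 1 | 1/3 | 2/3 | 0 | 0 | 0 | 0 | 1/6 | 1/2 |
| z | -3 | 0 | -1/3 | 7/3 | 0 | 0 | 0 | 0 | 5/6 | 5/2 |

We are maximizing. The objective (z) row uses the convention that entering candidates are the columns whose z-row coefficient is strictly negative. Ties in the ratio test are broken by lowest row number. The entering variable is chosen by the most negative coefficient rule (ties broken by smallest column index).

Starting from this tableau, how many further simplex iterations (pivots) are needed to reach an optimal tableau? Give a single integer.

pivot: x1 in, s3 out → z = 11/2
pivot: x3 in, s1 out → z = 8
pivot: s3 in, x2 out → z = 8
No improving column remains; optimal.

3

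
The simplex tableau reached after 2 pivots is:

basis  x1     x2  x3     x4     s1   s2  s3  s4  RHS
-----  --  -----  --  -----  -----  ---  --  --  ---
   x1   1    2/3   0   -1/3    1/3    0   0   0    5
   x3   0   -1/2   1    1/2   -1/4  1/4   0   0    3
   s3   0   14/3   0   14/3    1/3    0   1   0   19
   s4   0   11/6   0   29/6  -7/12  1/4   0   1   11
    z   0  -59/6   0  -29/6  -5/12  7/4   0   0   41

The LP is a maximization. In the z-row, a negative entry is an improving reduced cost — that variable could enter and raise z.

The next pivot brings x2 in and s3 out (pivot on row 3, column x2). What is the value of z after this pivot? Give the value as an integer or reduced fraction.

2269/28

Minimum ratio for x2: 19/(14/3) = 57/14.
z changes by −(z-row coeff of x2)·ratio = −(-59/6)·(57/14) = 1121/28.
New z = 41 + (1121/28) = 2269/28.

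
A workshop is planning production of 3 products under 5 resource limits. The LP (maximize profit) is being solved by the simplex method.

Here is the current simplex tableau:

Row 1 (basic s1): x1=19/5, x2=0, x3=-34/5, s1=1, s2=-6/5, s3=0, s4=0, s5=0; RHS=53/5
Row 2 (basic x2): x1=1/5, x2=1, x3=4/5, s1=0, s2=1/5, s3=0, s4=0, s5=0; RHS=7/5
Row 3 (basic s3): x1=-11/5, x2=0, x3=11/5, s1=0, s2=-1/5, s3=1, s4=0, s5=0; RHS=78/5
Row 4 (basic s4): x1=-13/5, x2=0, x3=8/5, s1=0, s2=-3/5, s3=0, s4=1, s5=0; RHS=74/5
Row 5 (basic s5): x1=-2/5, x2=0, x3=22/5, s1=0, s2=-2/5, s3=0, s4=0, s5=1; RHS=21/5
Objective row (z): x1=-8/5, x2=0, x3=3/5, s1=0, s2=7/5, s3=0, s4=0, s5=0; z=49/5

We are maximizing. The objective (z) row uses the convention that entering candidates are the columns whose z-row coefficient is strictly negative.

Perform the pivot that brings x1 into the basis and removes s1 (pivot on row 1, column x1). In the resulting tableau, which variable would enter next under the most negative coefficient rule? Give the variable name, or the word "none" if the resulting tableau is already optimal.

Pivot element 19/5. New z-row = old z-row − (-8/5)·(row 1/(19/5)).
Updated z-row coefficients: x1: 0, x2: 0, x3: -43/19, s1: 8/19, s2: 17/19, s3: 0, s4: 0, s5: 0.
The most negative is -43/19 in column x3, so x3 would enter next.

x3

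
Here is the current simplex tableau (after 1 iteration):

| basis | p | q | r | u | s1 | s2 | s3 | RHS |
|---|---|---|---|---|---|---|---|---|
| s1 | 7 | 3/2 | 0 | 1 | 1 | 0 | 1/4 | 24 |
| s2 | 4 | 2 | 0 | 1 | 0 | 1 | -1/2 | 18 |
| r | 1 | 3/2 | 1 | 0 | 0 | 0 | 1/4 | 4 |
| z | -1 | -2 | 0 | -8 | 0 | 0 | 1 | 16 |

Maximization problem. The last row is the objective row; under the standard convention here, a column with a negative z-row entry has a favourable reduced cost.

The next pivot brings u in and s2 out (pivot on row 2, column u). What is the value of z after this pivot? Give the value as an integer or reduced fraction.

Minimum ratio for u: 18/1 = 18.
z changes by −(z-row coeff of u)·ratio = −(-8)·18 = 144.
New z = 16 + 144 = 160.

160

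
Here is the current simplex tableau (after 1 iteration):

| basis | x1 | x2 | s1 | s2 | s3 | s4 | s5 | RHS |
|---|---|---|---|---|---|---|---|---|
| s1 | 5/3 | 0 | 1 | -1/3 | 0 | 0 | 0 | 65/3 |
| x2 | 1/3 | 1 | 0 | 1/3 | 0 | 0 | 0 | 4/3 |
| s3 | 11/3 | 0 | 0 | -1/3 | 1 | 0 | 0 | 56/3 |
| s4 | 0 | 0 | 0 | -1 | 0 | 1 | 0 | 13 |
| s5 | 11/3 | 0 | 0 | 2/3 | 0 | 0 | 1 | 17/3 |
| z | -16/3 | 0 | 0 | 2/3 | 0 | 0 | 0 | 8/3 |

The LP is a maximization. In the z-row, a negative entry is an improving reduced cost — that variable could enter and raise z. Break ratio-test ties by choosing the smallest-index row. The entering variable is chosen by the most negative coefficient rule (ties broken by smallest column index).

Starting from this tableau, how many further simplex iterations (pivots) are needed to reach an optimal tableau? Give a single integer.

1

pivot: x1 in, s5 out → z = 120/11
No improving column remains; optimal.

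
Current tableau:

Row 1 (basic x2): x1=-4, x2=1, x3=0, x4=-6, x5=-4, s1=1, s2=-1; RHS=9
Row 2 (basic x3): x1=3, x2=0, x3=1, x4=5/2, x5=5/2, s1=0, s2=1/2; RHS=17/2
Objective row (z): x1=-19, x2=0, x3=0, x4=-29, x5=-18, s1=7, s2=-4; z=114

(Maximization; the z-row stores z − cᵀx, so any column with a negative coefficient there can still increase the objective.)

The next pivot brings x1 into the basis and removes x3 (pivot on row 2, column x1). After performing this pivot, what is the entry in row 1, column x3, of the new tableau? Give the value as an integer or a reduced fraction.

Pivot element is row 2, column x1: 3.
Normalize row 2: new (row 2, x3) = 1/3 = 1/3.
row 1 ← row 1 − (-4)·(new row 2): 0 − (-4)·(1/3) = 4/3.

4/3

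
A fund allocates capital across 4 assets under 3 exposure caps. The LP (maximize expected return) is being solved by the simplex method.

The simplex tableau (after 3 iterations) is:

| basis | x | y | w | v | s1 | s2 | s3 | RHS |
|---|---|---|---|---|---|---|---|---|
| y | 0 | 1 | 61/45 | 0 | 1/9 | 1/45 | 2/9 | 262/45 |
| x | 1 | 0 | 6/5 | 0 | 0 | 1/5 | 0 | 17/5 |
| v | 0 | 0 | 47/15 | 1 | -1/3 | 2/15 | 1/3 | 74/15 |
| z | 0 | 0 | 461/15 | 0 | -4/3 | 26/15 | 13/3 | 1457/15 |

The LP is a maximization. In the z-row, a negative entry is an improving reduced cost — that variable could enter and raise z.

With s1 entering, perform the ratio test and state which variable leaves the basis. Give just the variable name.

y

Ratios: row 1 (y): (262/45)/(1/9) = 262/5; row 2 (x): entry 0 ≤ 0, skip; row 3 (v): entry -1/3 ≤ 0, skip.
Minimum ratio 262/5 is in the y row, so y leaves.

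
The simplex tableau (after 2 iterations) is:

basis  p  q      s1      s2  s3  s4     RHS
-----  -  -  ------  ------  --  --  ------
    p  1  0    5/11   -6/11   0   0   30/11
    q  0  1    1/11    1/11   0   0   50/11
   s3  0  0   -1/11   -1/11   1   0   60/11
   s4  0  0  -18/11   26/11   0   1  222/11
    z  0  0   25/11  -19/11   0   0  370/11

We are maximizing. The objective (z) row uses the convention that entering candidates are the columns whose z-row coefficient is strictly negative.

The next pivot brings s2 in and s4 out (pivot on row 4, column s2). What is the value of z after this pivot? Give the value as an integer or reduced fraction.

629/13

Minimum ratio for s2: (222/11)/(26/11) = 111/13.
z changes by −(z-row coeff of s2)·ratio = −(-19/11)·(111/13) = 2109/143.
New z = 370/11 + (2109/143) = 629/13.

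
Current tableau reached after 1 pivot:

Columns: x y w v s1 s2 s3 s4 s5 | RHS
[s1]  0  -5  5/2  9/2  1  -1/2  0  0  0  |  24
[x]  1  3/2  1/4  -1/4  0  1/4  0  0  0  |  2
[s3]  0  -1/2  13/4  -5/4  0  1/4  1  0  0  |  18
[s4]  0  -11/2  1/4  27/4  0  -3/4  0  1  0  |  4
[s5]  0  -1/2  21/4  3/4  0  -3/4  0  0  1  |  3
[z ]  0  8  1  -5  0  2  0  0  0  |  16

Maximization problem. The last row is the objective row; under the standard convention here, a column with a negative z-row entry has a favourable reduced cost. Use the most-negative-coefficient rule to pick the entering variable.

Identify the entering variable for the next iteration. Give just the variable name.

Objective-row coefficients: x: 0, y: 8, w: 1, v: -5, s1: 0, s2: 2, s3: 0, s4: 0, s5: 0.
The most negative is -5 in column v, so v enters.

v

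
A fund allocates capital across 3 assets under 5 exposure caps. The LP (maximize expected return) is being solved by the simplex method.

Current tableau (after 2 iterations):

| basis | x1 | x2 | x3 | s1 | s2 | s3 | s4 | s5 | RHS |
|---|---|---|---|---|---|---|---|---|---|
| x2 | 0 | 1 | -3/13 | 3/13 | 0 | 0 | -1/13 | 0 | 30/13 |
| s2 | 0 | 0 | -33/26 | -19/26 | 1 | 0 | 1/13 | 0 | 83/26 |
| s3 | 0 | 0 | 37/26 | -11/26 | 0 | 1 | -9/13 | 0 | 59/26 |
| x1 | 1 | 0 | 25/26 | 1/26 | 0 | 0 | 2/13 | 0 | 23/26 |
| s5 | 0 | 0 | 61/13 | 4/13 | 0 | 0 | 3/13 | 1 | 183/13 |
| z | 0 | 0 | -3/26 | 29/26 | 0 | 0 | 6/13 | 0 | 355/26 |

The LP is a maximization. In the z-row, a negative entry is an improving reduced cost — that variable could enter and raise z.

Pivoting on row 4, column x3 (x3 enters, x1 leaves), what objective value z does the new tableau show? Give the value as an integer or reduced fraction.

Minimum ratio for x3: (23/26)/(25/26) = 23/25.
z changes by −(z-row coeff of x3)·ratio = −(-3/26)·(23/25) = 69/650.
New z = 355/26 + (69/650) = 344/25.

344/25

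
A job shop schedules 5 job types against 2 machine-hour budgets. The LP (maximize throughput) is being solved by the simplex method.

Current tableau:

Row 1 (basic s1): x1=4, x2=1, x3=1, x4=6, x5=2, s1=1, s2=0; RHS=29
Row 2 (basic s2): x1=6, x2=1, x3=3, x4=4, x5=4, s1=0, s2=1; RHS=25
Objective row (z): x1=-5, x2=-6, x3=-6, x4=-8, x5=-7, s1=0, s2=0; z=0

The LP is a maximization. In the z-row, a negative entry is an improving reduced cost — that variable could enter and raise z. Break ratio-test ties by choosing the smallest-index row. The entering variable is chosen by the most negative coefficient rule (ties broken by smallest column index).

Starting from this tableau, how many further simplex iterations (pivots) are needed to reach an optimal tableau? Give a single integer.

3

pivot: x4 in, s1 out → z = 116/3
pivot: x2 in, s2 out → z = 118
pivot: s1 in, x4 out → z = 150
No improving column remains; optimal.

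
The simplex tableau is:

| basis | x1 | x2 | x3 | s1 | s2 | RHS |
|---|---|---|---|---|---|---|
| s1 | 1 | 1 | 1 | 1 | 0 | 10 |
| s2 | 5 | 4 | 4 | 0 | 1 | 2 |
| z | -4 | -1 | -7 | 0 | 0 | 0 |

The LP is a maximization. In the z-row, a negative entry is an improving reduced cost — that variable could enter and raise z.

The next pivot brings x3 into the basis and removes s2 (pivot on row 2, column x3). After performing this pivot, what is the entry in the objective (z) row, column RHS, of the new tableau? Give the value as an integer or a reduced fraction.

Pivot element is row 2, column x3: 4.
Normalize row 2: new (row 2, RHS) = 2/4 = 1/2.
z-row ← z-row − (-7)·(new row 2): 0 − (-7)·(1/2) = 7/2.

7/2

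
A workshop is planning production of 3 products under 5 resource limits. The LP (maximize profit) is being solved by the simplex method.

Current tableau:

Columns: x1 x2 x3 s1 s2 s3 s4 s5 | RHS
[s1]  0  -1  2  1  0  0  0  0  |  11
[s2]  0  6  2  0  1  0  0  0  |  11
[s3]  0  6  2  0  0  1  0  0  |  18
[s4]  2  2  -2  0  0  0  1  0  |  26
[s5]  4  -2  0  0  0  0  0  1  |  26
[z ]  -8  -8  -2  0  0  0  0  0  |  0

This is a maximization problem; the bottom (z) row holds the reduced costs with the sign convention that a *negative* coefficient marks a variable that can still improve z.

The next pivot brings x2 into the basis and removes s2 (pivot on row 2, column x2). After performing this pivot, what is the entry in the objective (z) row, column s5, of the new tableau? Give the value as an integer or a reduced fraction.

0

Pivot element is row 2, column x2: 6.
Normalize row 2: new (row 2, s5) = 0/6 = 0.
z-row ← z-row − (-8)·(new row 2): 0 − (-8)·0 = 0.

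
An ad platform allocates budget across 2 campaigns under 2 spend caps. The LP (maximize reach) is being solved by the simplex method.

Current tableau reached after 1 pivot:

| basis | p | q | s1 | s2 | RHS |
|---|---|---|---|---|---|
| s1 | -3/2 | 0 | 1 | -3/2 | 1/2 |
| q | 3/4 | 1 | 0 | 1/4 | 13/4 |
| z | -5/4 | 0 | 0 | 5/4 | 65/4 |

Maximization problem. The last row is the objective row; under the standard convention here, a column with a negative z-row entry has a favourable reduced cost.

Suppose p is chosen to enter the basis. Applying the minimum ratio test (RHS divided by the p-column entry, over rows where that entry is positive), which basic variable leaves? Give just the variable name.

Ratios: row 1 (s1): entry -3/2 ≤ 0, skip; row 2 (q): (13/4)/(3/4) = 13/3.
Minimum ratio 13/3 is in the q row, so q leaves.

q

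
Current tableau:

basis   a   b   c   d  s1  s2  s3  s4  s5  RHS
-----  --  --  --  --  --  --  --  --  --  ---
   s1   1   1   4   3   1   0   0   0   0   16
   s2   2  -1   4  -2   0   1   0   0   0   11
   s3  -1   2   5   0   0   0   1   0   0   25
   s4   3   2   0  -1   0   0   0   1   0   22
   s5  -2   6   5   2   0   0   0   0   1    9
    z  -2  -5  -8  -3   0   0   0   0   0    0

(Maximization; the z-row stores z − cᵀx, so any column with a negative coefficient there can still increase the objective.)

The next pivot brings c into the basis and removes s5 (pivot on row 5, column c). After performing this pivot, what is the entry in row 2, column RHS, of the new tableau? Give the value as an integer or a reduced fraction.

Pivot element is row 5, column c: 5.
Normalize row 5: new (row 5, RHS) = 9/5 = 9/5.
row 2 ← row 2 − 4·(new row 5): 11 − 4·(9/5) = 19/5.

19/5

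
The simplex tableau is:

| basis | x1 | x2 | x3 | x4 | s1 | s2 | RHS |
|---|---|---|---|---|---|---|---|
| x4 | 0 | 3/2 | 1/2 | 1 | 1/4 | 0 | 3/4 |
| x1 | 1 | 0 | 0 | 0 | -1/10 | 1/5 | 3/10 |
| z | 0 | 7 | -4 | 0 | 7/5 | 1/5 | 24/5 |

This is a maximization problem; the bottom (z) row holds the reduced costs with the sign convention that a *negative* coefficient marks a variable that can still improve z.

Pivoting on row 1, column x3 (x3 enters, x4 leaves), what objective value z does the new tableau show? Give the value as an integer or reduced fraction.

Minimum ratio for x3: (3/4)/(1/2) = 3/2.
z changes by −(z-row coeff of x3)·ratio = −(-4)·(3/2) = 6.
New z = 24/5 + 6 = 54/5.

54/5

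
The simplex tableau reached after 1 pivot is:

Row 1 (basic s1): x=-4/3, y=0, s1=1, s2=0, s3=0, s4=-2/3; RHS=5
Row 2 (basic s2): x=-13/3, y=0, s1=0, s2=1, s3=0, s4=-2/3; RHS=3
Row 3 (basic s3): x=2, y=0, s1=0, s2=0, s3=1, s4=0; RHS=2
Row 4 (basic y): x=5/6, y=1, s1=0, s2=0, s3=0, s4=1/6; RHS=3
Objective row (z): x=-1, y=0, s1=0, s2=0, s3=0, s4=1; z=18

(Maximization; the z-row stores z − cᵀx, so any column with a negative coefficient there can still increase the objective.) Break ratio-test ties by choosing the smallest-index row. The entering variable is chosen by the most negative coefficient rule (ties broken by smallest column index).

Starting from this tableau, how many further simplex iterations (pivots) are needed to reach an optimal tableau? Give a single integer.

1

pivot: x in, s3 out → z = 19
No improving column remains; optimal.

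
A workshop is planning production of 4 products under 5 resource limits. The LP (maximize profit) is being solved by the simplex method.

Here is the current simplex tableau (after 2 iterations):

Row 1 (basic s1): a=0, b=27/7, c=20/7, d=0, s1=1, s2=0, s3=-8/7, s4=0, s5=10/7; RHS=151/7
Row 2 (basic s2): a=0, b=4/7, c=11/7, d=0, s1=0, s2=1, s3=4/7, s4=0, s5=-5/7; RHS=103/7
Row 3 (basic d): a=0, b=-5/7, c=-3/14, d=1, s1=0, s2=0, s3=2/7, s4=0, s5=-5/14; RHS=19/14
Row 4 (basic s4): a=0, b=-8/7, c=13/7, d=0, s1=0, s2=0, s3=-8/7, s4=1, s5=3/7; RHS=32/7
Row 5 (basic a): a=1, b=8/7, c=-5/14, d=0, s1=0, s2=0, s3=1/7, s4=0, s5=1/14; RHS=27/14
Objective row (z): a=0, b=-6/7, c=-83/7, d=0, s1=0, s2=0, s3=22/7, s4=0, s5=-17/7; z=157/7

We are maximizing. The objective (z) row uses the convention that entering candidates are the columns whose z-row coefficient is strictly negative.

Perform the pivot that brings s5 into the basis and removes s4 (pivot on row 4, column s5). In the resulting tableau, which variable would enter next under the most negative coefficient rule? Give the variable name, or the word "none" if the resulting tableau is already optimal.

Pivot element 3/7. New z-row = old z-row − (-17/7)·(row 4/(3/7)).
Updated z-row coefficients: a: 0, b: -22/3, c: -4/3, d: 0, s1: 0, s2: 0, s3: -10/3, s4: 17/3, s5: 0.
The most negative is -22/3 in column b, so b would enter next.

b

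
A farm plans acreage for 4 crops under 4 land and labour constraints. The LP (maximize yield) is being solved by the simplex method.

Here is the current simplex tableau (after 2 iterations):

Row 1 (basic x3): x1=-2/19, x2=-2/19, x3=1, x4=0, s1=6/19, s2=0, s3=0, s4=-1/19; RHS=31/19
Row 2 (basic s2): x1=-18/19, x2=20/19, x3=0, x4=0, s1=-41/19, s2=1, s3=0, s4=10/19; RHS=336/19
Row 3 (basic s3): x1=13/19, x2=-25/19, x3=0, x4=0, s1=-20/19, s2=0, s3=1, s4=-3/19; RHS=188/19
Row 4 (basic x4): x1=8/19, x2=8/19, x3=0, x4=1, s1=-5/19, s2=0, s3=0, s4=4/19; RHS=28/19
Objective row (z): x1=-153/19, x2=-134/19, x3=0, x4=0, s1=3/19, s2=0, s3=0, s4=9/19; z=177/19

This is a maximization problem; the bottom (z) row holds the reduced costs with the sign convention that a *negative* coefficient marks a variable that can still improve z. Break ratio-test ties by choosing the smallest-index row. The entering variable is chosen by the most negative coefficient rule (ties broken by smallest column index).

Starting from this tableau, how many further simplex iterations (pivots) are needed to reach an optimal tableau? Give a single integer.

2

pivot: x1 in, x4 out → z = 75/2
pivot: s1 in, x3 out → z = 153/2
No improving column remains; optimal.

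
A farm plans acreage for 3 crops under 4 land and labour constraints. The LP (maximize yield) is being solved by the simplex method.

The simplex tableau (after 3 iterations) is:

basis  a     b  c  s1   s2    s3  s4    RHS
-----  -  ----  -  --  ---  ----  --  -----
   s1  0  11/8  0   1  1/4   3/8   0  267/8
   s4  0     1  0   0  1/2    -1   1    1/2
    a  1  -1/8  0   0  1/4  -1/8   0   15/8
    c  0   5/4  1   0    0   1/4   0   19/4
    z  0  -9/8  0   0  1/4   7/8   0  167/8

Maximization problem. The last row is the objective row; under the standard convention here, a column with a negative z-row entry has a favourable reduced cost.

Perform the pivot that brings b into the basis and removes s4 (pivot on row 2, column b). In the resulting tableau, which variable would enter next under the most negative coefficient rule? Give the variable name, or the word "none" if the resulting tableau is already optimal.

Pivot element 1. New z-row = old z-row − (-9/8)·(row 2/1).
Updated z-row coefficients: a: 0, b: 0, c: 0, s1: 0, s2: 13/16, s3: -1/4, s4: 9/8.
The most negative is -1/4 in column s3, so s3 would enter next.

s3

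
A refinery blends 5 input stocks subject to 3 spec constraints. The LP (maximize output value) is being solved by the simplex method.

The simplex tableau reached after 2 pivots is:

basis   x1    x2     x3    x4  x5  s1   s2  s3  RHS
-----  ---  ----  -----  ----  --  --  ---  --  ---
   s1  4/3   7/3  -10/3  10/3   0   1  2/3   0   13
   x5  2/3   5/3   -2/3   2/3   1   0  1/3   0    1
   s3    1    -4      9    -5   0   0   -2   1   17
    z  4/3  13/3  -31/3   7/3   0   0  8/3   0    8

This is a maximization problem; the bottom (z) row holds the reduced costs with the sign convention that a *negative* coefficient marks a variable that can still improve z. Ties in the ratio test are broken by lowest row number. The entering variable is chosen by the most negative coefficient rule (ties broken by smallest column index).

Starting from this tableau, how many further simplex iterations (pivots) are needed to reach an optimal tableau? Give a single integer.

pivot: x3 in, s3 out → z = 743/27
pivot: x4 in, x5 out → z = 107/2
No improving column remains; optimal.

2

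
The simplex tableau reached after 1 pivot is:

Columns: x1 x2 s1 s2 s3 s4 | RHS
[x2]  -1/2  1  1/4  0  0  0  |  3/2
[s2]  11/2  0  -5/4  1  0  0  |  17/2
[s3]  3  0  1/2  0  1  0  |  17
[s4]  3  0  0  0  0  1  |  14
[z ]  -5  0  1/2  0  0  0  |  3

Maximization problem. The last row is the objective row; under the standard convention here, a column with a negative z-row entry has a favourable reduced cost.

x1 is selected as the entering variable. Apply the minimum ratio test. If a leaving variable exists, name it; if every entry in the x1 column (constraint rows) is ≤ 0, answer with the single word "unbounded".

s2

Ratios: row 1 (x2): entry -1/2 ≤ 0, skip; row 2 (s2): (17/2)/(11/2) = 17/11; row 3 (s3): 17/3 = 17/3; row 4 (s4): 14/3 = 14/3.
Minimum ratio is in the s2 row, so s2 leaves.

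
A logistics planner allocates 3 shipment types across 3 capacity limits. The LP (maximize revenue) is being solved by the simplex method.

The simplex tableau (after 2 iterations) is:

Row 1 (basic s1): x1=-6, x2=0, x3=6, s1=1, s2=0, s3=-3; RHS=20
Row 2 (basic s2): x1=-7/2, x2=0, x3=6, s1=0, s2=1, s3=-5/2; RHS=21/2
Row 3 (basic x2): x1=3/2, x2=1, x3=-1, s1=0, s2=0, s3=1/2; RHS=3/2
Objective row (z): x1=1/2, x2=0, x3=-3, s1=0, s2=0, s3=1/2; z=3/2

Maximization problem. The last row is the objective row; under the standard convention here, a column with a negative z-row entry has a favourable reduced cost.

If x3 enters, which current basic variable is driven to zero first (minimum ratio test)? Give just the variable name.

Ratios: row 1 (s1): 20/6 = 10/3; row 2 (s2): (21/2)/6 = 7/4; row 3 (x2): entry -1 ≤ 0, skip.
Minimum ratio 7/4 is in the s2 row, so s2 leaves.

s2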